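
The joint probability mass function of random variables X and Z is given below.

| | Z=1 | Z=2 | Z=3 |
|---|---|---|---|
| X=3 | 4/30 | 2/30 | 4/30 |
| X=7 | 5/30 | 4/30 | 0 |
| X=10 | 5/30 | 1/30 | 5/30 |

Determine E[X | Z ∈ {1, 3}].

P(Z ∈ {1, 3}) = 23/30.
Σ X·P over the event = 3·(4/30) + 3·(4/30) + 7·(5/30) + 10·(5/30) + 10·(5/30) = 53/10.
E[X | Z ∈ {1, 3}] = (53/10) / (23/30) = 159/23.

159/23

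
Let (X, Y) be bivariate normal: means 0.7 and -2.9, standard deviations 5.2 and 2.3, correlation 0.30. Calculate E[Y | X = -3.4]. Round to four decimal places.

The regression of Y on X has slope ρ·σ_Y/σ_X and passes through (μ_X, μ_Y).
E[Y | X=-3.4] = -2.9 + (0.30)·(2.3/5.2)·(-3.4 − (0.7)) = -2.9 + (0.13269)·(-4.1) = -3.4440.

-3.4440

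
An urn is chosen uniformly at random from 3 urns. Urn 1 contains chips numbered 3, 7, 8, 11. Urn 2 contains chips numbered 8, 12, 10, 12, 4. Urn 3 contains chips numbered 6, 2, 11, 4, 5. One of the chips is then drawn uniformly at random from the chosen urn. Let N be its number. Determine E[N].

147/20

E[N | urn 1] = (3+7+8+11)/4 = 29/4.
E[N | urn 2] = (8+12+10+12+4)/5 = 46/5.
E[N | urn 3] = (6+2+11+4+5)/5 = 28/5.
E[N] = (1/3)·(29/4) + (1/3)·(46/5) + (1/3)·(28/5) = 147/20.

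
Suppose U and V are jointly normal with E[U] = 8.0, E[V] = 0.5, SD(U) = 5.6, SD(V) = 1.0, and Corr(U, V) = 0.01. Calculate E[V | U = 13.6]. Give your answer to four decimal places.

0.5100

For a bivariate normal, E[V | U=x] = μ_V + ρ·(σ_V/σ_U)·(x − μ_U).
E[V | U=13.6] = 0.5 + (0.01)·(1.0/5.6)·(13.6 − (8.0)) = 0.5 + (0.0017857)·(5.6) = 0.5100.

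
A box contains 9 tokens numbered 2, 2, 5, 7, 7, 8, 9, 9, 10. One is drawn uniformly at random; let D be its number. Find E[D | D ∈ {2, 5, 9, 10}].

37/6

P(D ∈ {2, 5, 9, 10}) = 2/3.
Σ over the event: 2·2/9 + 5·1/9 + 9·2/9 + 10·1/9 = 37/9.
E[D | D ∈ {2, 5, 9, 10}] = (37/9) / (2/3) = 37/6.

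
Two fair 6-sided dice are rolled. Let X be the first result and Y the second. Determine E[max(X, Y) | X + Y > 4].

P(X + Y > 4) = 5/6.
Summing max(X,Y)·P(x,y) over outcomes with X + Y > 4 gives 37/9.
E[max(X, Y) | X + Y > 4] = (37/9) / (5/6) = 74/15.

74/15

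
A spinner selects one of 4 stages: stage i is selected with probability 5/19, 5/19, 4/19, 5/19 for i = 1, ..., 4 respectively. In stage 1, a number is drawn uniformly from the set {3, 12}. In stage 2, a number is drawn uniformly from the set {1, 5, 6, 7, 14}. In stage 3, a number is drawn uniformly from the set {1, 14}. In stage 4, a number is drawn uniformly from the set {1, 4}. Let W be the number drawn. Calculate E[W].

113/19

E[W | stage 1] = (3+12)/2 = 15/2.
E[W | stage 2] = (1+5+6+7+14)/5 = 33/5.
E[W | stage 3] = (1+14)/2 = 15/2.
E[W | stage 4] = (1+4)/2 = 5/2.
By the law of total expectation,
E[W] = (5/19)·(15/2) + (5/19)·(33/5) + (4/19)·(15/2) + (5/19)·(5/2) = 113/19.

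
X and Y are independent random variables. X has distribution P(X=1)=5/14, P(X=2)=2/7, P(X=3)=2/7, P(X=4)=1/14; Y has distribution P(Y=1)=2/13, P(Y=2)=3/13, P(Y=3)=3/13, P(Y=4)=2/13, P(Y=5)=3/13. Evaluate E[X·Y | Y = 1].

P(Y = 1) = 2/13.
Summing XY·P(x,y) over outcomes with Y = 1 gives 29/91.
E[X·Y | Y = 1] = (29/91) / (2/13) = 29/14.

29/14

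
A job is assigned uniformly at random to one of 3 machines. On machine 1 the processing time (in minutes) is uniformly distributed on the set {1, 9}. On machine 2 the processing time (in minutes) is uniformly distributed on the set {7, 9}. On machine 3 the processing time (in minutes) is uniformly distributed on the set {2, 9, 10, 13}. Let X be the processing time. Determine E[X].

E[X | machine 1] = (1+9)/2 = 5.
E[X | machine 2] = (7+9)/2 = 8.
E[X | machine 3] = (2+9+10+13)/4 = 17/2.
E[X] = (1/3)·(5) + (1/3)·(8) + (1/3)·(17/2) = 43/6.

43/6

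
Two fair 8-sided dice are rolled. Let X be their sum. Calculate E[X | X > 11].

P(X > 11) = 15/64.
Σ over the event: 12·5/64 + 13·1/16 + 14·3/64 + 15·1/32 + 16·1/64 = 25/8.
E[X | X > 11] = (25/8) / (15/64) = 40/3.

40/3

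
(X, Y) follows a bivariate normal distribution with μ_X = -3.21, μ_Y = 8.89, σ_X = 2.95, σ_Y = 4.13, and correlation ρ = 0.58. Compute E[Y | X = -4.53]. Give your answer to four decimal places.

The regression of Y on X has slope ρ·σ_Y/σ_X and passes through (μ_X, μ_Y).
E[Y | X=-4.53] = 8.89 + (0.58)·(4.13/2.95)·(-4.53 − (-3.21)) = 8.89 + (0.812)·(-1.32) = 7.8182.

7.8182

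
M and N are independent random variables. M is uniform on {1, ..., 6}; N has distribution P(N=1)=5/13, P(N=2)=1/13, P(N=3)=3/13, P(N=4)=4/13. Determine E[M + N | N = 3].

P(N = 3) = 3/13.
Summing (M+N)·P(x,y) over outcomes with N = 3 gives 3/2.
E[M + N | N = 3] = (3/2) / (3/13) = 13/2.

13/2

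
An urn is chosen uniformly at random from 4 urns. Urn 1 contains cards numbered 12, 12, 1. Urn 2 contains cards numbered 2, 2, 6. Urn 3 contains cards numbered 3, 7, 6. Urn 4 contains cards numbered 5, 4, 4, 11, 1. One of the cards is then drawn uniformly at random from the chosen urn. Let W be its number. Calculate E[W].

E[W | urn 1] = (12+12+1)/3 = 25/3.
E[W | urn 2] = (2+2+6)/3 = 10/3.
E[W | urn 3] = (3+7+6)/3 = 16/3.
E[W | urn 4] = (5+4+4+11+1)/5 = 5.
E[W] = (1/4)·(25/3) + (1/4)·(10/3) + (1/4)·(16/3) + (1/4)·(5) = 11/2.

11/2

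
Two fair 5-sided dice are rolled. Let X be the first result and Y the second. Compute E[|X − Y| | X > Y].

Outcomes with X > Y: (2,1), (3,1), (3,2), (4,1), (4,2), (4,3), (5,1), (5,2), (5,3), (5,4), each with probability 1/25.
E[|X − Y| | X > Y] = (1 + 2 + 1 + 3 + 2 + 1 + 4 + 3 + 2 + 1) / 10 = 2.

2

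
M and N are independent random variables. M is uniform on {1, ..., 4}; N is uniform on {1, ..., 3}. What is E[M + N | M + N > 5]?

Outcomes with M + N > 5: (3,3), (4,2), (4,3), each with probability 1/12.
E[M + N | M + N > 5] = (6 + 6 + 7) / 3 = 19/3.

19/3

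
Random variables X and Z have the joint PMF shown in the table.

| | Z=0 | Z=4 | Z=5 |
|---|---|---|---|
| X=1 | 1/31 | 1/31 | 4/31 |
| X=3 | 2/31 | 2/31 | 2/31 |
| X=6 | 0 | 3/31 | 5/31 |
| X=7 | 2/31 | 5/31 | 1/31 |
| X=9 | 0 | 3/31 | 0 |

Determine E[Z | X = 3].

P(X = 3) = 6/31.
Σ Z·P over the event = 0·(2/31) + 4·(2/31) + 5·(2/31) = 18/31.
E[Z | X = 3] = (18/31) / (6/31) = 3.

3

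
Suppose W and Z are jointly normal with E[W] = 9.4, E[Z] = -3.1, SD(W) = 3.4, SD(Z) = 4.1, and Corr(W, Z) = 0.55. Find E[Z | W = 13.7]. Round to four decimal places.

-0.2481

The regression of Z on W has slope ρ·σ_Z/σ_W and passes through (μ_W, μ_Z).
E[Z | W=13.7] = -3.1 + (0.55)·(4.1/3.4)·(13.7 − (9.4)) = -3.1 + (0.66324)·(4.3) = -0.2481.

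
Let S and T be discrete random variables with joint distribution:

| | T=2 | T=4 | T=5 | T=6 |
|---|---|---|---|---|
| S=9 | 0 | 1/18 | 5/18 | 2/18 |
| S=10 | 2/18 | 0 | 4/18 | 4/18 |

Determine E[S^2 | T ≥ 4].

181/2

P(T ≥ 4) = 8/9.
Σ S^2·P over the event = 81·(1/18) + 81·(5/18) + 81·(2/18) + 100·(4/18) + 100·(4/18) = 724/9.
E[S^2 | T ≥ 4] = (724/9) / (8/9) = 181/2.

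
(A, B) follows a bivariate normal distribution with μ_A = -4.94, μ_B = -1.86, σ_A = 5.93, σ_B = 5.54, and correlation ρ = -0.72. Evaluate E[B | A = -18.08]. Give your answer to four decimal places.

6.9786

E[B | A=x] = μ_B + ρ(σ_B/σ_A)(x − μ_A) for jointly normal variables.
E[B | A=-18.08] = -1.86 + (-0.72)·(5.54/5.93)·(-18.08 − (-4.94)) = -1.86 + (-0.67265)·(-13.14) = 6.9786.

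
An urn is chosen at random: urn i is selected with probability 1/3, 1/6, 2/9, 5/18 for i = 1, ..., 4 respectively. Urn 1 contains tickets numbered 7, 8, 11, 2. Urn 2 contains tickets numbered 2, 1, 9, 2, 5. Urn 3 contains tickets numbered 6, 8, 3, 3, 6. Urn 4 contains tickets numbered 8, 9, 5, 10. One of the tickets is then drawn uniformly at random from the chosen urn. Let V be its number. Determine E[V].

571/90

E[V | urn 1] = (7+8+11+2)/4 = 7.
E[V | urn 2] = (2+1+9+2+5)/5 = 19/5.
E[V | urn 3] = (6+8+3+3+6)/5 = 26/5.
E[V | urn 4] = (8+9+5+10)/4 = 8.
E[V] = (1/3)·(7) + (1/6)·(19/5) + (2/9)·(26/5) + (5/18)·(8) = 571/90.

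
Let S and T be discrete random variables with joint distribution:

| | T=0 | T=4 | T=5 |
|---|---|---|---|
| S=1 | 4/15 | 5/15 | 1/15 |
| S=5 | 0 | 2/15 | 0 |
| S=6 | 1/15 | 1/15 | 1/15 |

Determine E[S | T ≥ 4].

14/5

P(T ≥ 4) = 2/3.
Summing S·P(S=x,T=y) over the conditioning event gives 28/15.
E[S | T ≥ 4] = (28/15) / (2/3) = 14/5.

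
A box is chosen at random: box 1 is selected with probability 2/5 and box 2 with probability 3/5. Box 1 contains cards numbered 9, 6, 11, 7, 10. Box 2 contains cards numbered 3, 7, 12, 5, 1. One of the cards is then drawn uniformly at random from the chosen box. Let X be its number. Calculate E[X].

E[X | box 1] = (9+6+11+7+10)/5 = 43/5.
E[X | box 2] = (3+7+12+5+1)/5 = 28/5.
By the law of total expectation,
E[X] = (2/5)·(43/5) + (3/5)·(28/5) = 34/5.

34/5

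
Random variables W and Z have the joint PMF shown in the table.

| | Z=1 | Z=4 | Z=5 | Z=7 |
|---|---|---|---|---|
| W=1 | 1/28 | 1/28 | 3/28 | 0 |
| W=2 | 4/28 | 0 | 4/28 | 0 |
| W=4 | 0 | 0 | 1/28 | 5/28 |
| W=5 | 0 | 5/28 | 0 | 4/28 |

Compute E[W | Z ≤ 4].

P(Z ≤ 4) = 11/28.
Summing W·P(W=x,Z=y) over the conditioning event gives 5/4.
E[W | Z ≤ 4] = (5/4) / (11/28) = 35/11.

35/11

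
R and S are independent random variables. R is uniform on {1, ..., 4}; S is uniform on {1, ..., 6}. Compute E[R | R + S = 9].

P(R + S = 9) = 1/12.
Summing R·P(x,y) over outcomes with R + S = 9 gives 7/24.
E[R | R + S = 9] = (7/24) / (1/12) = 7/2.

7/2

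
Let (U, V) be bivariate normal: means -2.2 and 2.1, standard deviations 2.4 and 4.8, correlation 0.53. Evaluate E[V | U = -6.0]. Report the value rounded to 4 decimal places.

E[V | U=x] = μ_V + ρ(σ_V/σ_U)(x − μ_U) for jointly normal variables.
E[V | U=-6.0] = 2.1 + (0.53)·(4.8/2.4)·(-6.0 − (-2.2)) = 2.1 + (1.06)·(-3.8) = -1.9280.

-1.9280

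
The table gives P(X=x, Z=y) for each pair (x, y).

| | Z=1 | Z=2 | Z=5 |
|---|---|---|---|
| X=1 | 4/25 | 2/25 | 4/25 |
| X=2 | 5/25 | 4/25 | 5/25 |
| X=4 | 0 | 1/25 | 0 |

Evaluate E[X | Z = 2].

P(Z = 2) = 7/25.
Σ X·P over the event = 1·(2/25) + 2·(4/25) + 4·(1/25) = 14/25.
E[X | Z = 2] = (14/25) / (7/25) = 2.

2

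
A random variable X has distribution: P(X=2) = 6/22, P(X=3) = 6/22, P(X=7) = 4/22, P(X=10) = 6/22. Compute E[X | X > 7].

P(X > 7) = 3/11.
Σ over the event: 10·3/11 = 30/11.
E[X | X > 7] = (30/11) / (3/11) = 10.

10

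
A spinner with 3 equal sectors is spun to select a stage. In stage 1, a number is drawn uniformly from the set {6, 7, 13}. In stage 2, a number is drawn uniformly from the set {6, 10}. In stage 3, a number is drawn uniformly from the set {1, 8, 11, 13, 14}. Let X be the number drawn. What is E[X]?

391/45

E[X | stage 1] = (6+7+13)/3 = 26/3.
E[X | stage 2] = (6+10)/2 = 8.
E[X | stage 3] = (1+8+11+13+14)/5 = 47/5.
By the law of total expectation,
E[X] = (1/3)·(26/3) + (1/3)·(8) + (1/3)·(47/5) = 391/45.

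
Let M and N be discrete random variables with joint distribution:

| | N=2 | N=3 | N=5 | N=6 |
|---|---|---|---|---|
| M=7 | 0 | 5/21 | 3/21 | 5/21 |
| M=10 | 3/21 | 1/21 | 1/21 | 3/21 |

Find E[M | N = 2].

10

P(N = 2) = 1/7.
Σ M·P over the event = 10·(3/21) = 10/7.
E[M | N = 2] = (10/7) / (1/7) = 10.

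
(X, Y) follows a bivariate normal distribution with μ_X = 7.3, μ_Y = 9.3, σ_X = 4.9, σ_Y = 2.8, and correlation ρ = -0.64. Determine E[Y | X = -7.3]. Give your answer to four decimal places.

14.6394

E[Y | X=x] = μ_Y + ρ(σ_Y/σ_X)(x − μ_X) for jointly normal variables.
E[Y | X=-7.3] = 9.3 + (-0.64)·(2.8/4.9)·(-7.3 − (7.3)) = 9.3 + (-0.36571)·(-14.6) = 14.6394.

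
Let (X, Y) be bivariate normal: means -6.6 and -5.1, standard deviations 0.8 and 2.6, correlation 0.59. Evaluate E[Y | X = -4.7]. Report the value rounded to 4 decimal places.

The regression of Y on X has slope ρ·σ_Y/σ_X and passes through (μ_X, μ_Y).
E[Y | X=-4.7] = -5.1 + (0.59)·(2.6/0.8)·(-4.7 − (-6.6)) = -5.1 + (1.9175)·(1.9) = -1.4568.

-1.4568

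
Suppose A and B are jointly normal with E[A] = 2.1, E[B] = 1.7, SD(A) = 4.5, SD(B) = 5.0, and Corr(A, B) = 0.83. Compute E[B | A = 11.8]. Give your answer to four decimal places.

The regression of B on A has slope ρ·σ_B/σ_A and passes through (μ_A, μ_B).
E[B | A=11.8] = 1.7 + (0.83)·(5.0/4.5)·(11.8 − (2.1)) = 1.7 + (0.922222)·(9.7) = 10.6456.

10.6456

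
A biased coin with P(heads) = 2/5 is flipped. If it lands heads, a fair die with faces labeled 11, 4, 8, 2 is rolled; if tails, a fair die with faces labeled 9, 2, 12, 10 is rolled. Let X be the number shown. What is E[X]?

149/20

E[X | heads] = (11+4+8+2)/4 = 25/4.
E[X | tails] = (9+2+12+10)/4 = 33/4.
E[X] = (2/5)·(25/4) + (3/5)·(33/4) = 149/20.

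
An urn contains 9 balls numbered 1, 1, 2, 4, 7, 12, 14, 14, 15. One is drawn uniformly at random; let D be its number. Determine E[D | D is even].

46/5

P(D is even) = 5/9.
Σ over the event: 2·1/9 + 4·1/9 + 12·1/9 + 14·2/9 = 46/9.
E[D | D is even] = (46/9) / (5/9) = 46/5.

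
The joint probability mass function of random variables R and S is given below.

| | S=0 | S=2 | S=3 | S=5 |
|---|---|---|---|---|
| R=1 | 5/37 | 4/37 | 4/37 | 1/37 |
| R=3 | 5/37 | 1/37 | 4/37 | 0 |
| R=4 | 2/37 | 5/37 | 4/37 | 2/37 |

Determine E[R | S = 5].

P(S = 5) = 3/37.
Σ R·P over the event = 1·(1/37) + 4·(2/37) = 9/37.
E[R | S = 5] = (9/37) / (3/37) = 3.

3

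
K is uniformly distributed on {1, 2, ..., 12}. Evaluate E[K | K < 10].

5

Given K < 10, K is equally likely to be any of {1, 2, 3, 4, 5, 6, 7, 8, 9}.
E[K | K < 10] = (1 + 2 + 3 + 4 + 5 + 6 + 7 + 8 + 9) / 9 = 5.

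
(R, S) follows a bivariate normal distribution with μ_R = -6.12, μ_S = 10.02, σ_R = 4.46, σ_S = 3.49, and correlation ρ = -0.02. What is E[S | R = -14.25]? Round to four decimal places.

10.1472

E[S | R=x] = μ_S + ρ(σ_S/σ_R)(x − μ_R) for jointly normal variables.
E[S | R=-14.25] = 10.02 + (-0.02)·(3.49/4.46)·(-14.25 − (-6.12)) = 10.02 + (-0.01565)·(-8.13) = 10.1472.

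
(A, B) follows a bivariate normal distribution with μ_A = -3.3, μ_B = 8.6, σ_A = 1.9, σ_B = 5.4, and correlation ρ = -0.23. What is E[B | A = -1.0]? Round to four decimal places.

7.0965

E[B | A=x] = μ_B + ρ(σ_B/σ_A)(x − μ_A) for jointly normal variables.
E[B | A=-1.0] = 8.6 + (-0.23)·(5.4/1.9)·(-1.0 − (-3.3)) = 8.6 + (-0.65368)·(2.3) = 7.0965.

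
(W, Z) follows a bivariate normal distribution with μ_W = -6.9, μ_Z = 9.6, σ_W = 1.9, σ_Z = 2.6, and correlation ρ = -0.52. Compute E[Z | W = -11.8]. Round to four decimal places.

13.0867

The regression of Z on W has slope ρ·σ_Z/σ_W and passes through (μ_W, μ_Z).
E[Z | W=-11.8] = 9.6 + (-0.52)·(2.6/1.9)·(-11.8 − (-6.9)) = 9.6 + (-0.71158)·(-4.9) = 13.0867.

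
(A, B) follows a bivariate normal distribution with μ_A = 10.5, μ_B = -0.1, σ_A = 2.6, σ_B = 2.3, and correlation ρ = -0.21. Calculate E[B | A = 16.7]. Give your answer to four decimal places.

-1.2518

E[B | A=x] = μ_B + ρ(σ_B/σ_A)(x − μ_A) for jointly normal variables.
E[B | A=16.7] = -0.1 + (-0.21)·(2.3/2.6)·(16.7 − (10.5)) = -0.1 + (-0.18577)·(6.2) = -1.2518.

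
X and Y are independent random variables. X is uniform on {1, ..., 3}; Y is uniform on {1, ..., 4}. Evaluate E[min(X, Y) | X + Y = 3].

1

Outcomes with X + Y = 3: (1,2), (2,1), each with probability 1/12.
E[min(X, Y) | X + Y = 3] = (1 + 1) / 2 = 1.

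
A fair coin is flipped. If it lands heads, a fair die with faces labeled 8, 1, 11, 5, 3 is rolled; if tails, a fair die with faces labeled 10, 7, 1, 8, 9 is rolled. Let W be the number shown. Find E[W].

E[W | heads] = (8+1+11+5+3)/5 = 28/5.
E[W | tails] = (10+7+1+8+9)/5 = 7.
E[W] = (1/2)·(28/5) + (1/2)·(7) = 63/10.

63/10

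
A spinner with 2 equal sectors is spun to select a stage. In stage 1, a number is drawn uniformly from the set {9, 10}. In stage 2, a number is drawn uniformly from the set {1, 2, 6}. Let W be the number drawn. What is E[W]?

E[W | stage 1] = (9+10)/2 = 19/2.
E[W | stage 2] = (1+2+6)/3 = 3.
By the law of total expectation,
E[W] = (1/2)·(19/2) + (1/2)·(3) = 25/4.

25/4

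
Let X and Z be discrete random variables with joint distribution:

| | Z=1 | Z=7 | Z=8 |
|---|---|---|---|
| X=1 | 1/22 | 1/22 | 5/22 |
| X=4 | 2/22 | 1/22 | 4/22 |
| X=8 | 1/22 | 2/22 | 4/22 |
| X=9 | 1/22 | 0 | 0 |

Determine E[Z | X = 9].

1

P(X = 9) = 1/22.
Σ Z·P over the event = 1·(1/22) = 1/22.
E[Z | X = 9] = (1/22) / (1/22) = 1.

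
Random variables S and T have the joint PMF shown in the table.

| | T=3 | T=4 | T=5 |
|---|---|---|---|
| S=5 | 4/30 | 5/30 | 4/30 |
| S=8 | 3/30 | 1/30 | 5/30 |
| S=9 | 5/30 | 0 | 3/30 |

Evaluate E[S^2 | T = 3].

697/12

P(T = 3) = 2/5.
Σ S^2·P over the event = 25·(4/30) + 64·(3/30) + 81·(5/30) = 697/30.
E[S^2 | T = 3] = (697/30) / (2/5) = 697/12.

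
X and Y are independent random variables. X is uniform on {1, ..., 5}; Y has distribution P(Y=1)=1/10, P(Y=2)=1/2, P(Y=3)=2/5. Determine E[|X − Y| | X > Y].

P(X > Y) = 27/50.
Summing |X−Y|·P(x,y) over outcomes with X > Y gives 26/25.
E[|X − Y| | X > Y] = (26/25) / (27/50) = 52/27.

52/27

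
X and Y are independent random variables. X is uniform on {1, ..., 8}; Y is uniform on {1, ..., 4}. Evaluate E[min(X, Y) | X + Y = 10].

Outcomes with X + Y = 10: (6,4), (7,3), (8,2), each with probability 1/32.
E[min(X, Y) | X + Y = 10] = (4 + 3 + 2) / 3 = 3.

3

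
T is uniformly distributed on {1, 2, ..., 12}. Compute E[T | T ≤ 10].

11/2

Given T ≤ 10, T is equally likely to be any of {1, 2, 3, 4, 5, 6, 7, 8, 9, 10}.
E[T | T ≤ 10] = (1 + 2 + 3 + 4 + 5 + 6 + 7 + 8 + 9 + 10) / 10 = 11/2.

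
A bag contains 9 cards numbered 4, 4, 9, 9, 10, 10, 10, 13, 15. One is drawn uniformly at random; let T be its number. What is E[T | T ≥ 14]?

P(T ≥ 14) = 1/9.
Σ over the event: 15·1/9 = 5/3.
E[T | T ≥ 14] = (5/3) / (1/9) = 15.

15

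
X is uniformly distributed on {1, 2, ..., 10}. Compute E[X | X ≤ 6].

Given X ≤ 6, X is equally likely to be any of {1, 2, 3, 4, 5, 6}.
E[X | X ≤ 6] = (1 + 2 + 3 + 4 + 5 + 6) / 6 = 7/2.

7/2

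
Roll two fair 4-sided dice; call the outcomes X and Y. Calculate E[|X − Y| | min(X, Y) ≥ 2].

P(min(X, Y) ≥ 2) = 9/16.
Summing |X−Y|·P(x,y) over outcomes with min(X, Y) ≥ 2 gives 1/2.
E[|X − Y| | min(X, Y) ≥ 2] = (1/2) / (9/16) = 8/9.

8/9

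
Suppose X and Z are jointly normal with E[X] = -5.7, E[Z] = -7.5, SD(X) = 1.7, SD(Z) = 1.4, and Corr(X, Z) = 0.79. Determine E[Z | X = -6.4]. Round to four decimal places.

-7.9554

E[Z | X=x] = μ_Z + ρ(σ_Z/σ_X)(x − μ_X) for jointly normal variables.
E[Z | X=-6.4] = -7.5 + (0.79)·(1.4/1.7)·(-6.4 − (-5.7)) = -7.5 + (0.65059)·(-0.7) = -7.9554.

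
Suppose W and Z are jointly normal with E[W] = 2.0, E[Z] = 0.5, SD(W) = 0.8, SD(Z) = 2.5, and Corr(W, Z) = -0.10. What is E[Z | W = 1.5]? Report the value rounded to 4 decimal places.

The regression of Z on W has slope ρ·σ_Z/σ_W and passes through (μ_W, μ_Z).
E[Z | W=1.5] = 0.5 + (-0.10)·(2.5/0.8)·(1.5 − (2.0)) = 0.5 + (-0.3125)·(-0.5) = 0.6563.

0.6563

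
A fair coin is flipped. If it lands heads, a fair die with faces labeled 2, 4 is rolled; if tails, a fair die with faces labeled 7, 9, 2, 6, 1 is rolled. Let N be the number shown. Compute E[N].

E[N | heads] = (2+4)/2 = 3.
E[N | tails] = (7+9+2+6+1)/5 = 5.
E[N] = (1/2)·(3) + (1/2)·(5) = 4.

4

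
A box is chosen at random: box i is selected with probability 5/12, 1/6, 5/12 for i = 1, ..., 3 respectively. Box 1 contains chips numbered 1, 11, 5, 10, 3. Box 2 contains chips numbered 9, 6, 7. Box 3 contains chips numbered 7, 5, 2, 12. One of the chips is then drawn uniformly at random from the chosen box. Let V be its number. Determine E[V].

463/72

E[V | box 1] = (1+11+5+10+3)/5 = 6.
E[V | box 2] = (9+6+7)/3 = 22/3.
E[V | box 3] = (7+5+2+12)/4 = 13/2.
E[V] = (5/12)·(6) + (1/6)·(22/3) + (5/12)·(13/2) = 463/72.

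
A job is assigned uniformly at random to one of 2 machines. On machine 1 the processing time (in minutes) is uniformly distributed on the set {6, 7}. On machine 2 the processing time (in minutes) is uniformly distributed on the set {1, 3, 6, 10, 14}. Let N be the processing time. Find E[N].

133/20

E[N | machine 1] = (6+7)/2 = 13/2.
E[N | machine 2] = (1+3+6+10+14)/5 = 34/5.
E[N] = (1/2)·(13/2) + (1/2)·(34/5) = 133/20.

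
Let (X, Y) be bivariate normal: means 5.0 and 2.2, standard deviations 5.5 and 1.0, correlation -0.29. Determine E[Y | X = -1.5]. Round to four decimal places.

2.5427

The regression of Y on X has slope ρ·σ_Y/σ_X and passes through (μ_X, μ_Y).
E[Y | X=-1.5] = 2.2 + (-0.29)·(1.0/5.5)·(-1.5 − (5.0)) = 2.2 + (-0.052727)·(-6.5) = 2.5427.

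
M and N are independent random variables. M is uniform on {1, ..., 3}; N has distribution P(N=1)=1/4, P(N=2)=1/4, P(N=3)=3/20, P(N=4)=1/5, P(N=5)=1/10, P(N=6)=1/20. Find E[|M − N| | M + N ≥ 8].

P(M + N ≥ 8) = 1/15.
Summing |M−N|·P(x,y) over outcomes with M + N ≥ 8 gives 11/60.
E[|M − N| | M + N ≥ 8] = (11/60) / (1/15) = 11/4.

11/4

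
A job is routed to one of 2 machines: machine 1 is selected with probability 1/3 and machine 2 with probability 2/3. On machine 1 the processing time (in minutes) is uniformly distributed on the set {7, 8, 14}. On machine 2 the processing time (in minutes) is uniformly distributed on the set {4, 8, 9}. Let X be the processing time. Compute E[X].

E[X | machine 1] = (7+8+14)/3 = 29/3.
E[X | machine 2] = (4+8+9)/3 = 7.
By the law of total expectation,
E[X] = (1/3)·(29/3) + (2/3)·(7) = 71/9.

71/9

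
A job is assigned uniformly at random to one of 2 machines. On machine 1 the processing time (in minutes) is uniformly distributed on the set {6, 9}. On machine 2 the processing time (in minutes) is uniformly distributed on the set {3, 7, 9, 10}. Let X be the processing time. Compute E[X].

E[X | machine 1] = (6+9)/2 = 15/2.
E[X | machine 2] = (3+7+9+10)/4 = 29/4.
By the law of total expectation,
E[X] = (1/2)·(15/2) + (1/2)·(29/4) = 59/8.

59/8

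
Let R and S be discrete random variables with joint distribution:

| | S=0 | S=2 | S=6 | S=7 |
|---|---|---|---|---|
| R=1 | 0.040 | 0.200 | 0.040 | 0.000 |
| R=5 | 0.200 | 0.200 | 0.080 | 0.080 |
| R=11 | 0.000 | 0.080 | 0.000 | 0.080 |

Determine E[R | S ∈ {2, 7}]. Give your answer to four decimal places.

5.2500

P(S ∈ {2, 7}) = 0.640.
Σ R·P over the event = 1·(0.200) + 5·(0.200) + 5·(0.080) + 11·(0.080) + 11·(0.080) = 3.360.
E[R | S ∈ {2, 7}] = (3.360) / (0.640) = 5.2500.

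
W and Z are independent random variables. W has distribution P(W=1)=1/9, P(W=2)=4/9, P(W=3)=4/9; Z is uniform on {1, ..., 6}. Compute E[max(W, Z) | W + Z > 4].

57/13

P(W + Z > 4) = 13/18.
Summing max(W,Z)·P(x,y) over outcomes with W + Z > 4 gives 19/6.
E[max(W, Z) | W + Z > 4] = (19/6) / (13/18) = 57/13.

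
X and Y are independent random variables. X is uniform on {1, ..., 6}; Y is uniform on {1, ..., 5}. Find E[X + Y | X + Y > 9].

Outcomes with X + Y > 9: (5,5), (6,4), (6,5), each with probability 1/30.
E[X + Y | X + Y > 9] = (10 + 10 + 11) / 3 = 31/3.

31/3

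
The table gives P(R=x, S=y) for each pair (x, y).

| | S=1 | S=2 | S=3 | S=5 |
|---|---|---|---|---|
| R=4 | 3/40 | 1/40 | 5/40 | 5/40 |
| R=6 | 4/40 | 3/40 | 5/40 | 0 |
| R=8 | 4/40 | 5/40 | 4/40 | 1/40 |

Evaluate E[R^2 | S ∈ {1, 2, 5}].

518/13

P(S ∈ {1, 2, 5}) = 13/20.
Σ R^2·P over the event = 16·(3/40) + 16·(1/40) + 16·(5/40) + 36·(4/40) + 36·(3/40) + 64·(4/40) + 64·(5/40) + 64·(1/40) = 259/10.
E[R^2 | S ∈ {1, 2, 5}] = (259/10) / (13/20) = 518/13.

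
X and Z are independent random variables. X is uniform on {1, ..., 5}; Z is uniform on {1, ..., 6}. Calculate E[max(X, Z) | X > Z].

4

Outcomes with X > Z: (2,1), (3,1), (3,2), (4,1), (4,2), (4,3), (5,1), (5,2), (5,3), (5,4), each with probability 1/30.
E[max(X, Z) | X > Z] = (2 + 3 + 3 + 4 + 4 + 4 + 5 + 5 + 5 + 5) / 10 = 4.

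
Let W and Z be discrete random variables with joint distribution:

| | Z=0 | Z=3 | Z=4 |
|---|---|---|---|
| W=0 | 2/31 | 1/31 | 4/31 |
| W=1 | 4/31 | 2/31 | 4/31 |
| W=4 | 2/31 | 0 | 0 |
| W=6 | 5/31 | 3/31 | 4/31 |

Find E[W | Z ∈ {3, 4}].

P(Z ∈ {3, 4}) = 18/31.
Σ W·P over the event = 0·(1/31) + 0·(4/31) + 1·(2/31) + 1·(4/31) + 6·(3/31) + 6·(4/31) = 48/31.
E[W | Z ∈ {3, 4}] = (48/31) / (18/31) = 8/3.

8/3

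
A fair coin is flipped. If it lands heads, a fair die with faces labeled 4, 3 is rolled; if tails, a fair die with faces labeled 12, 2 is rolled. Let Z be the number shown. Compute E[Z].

21/4

E[Z | heads] = (4+3)/2 = 7/2.
E[Z | tails] = (12+2)/2 = 7.
By the law of total expectation,
E[Z] = (1/2)·(7/2) + (1/2)·(7) = 21/4.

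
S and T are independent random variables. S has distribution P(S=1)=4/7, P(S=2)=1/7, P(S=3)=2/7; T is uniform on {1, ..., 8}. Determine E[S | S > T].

P(S > T) = 5/56.
Summing S·P(x,y) over outcomes with S > T gives 1/4.
E[S | S > T] = (1/4) / (5/56) = 14/5.

14/5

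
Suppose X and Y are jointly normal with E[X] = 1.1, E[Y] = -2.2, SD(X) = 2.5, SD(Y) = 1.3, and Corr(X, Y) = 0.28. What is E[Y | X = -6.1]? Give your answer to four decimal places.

For a bivariate normal, E[Y | X=x] = μ_Y + ρ·(σ_Y/σ_X)·(x − μ_X).
E[Y | X=-6.1] = -2.2 + (0.28)·(1.3/2.5)·(-6.1 − (1.1)) = -2.2 + (0.1456)·(-7.2) = -3.2483.

-3.2483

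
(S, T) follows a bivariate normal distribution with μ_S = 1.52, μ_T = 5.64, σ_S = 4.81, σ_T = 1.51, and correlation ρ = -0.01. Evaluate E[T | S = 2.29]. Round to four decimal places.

5.6376

E[T | S=x] = μ_T + ρ(σ_T/σ_S)(x − μ_S) for jointly normal variables.
E[T | S=2.29] = 5.64 + (-0.01)·(1.51/4.81)·(2.29 − (1.52)) = 5.64 + (-0.0031393)·(0.77) = 5.6376.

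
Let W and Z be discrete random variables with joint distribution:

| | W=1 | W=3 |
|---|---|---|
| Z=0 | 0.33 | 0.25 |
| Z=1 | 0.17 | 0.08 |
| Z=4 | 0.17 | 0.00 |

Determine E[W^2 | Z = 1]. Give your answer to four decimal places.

3.5600

P(Z = 1) = 0.25.
Σ W^2·P over the event = 1·(0.17) + 9·(0.08) = 0.89.
E[W^2 | Z = 1] = (0.89) / (0.25) = 3.5600.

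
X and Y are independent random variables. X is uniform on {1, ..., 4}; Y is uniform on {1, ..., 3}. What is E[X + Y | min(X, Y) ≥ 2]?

11/2

Outcomes with min(X, Y) ≥ 2: (2,2), (2,3), (3,2), (3,3), (4,2), (4,3), each with probability 1/12.
E[X + Y | min(X, Y) ≥ 2] = (4 + 5 + 5 + 6 + 6 + 7) / 6 = 11/2.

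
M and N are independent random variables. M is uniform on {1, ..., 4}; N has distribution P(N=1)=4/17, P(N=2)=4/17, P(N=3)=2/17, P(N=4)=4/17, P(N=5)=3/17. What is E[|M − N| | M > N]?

P(M > N) = 11/34.
Summing |M−N|·P(x,y) over outcomes with M > N gives 19/34.
E[|M − N| | M > N] = (19/34) / (11/34) = 19/11.

19/11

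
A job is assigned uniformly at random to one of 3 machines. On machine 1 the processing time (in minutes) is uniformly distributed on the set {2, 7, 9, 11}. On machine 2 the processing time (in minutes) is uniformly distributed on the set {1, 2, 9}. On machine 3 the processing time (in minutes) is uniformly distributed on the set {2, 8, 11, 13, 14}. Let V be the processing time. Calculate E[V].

E[V | machine 1] = (2+7+9+11)/4 = 29/4.
E[V | machine 2] = (1+2+9)/3 = 4.
E[V | machine 3] = (2+8+11+13+14)/5 = 48/5.
By the law of total expectation,
E[V] = (1/3)·(29/4) + (1/3)·(4) + (1/3)·(48/5) = 139/20.

139/20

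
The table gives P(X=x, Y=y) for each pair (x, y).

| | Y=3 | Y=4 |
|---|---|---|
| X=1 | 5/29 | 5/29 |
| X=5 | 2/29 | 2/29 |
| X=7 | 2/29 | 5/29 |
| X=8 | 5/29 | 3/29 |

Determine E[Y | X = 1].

P(X = 1) = 10/29.
Σ Y·P over the event = 3·(5/29) + 4·(5/29) = 35/29.
E[Y | X = 1] = (35/29) / (10/29) = 7/2.

7/2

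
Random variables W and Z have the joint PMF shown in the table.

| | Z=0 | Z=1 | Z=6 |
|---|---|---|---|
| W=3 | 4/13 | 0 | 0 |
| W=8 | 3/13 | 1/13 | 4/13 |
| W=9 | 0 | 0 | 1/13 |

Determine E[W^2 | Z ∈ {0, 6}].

P(Z ∈ {0, 6}) = 12/13.
Σ W^2·P over the event = 9·(4/13) + 64·(3/13) + 64·(4/13) + 81·(1/13) = 565/13.
E[W^2 | Z ∈ {0, 6}] = (565/13) / (12/13) = 565/12.

565/12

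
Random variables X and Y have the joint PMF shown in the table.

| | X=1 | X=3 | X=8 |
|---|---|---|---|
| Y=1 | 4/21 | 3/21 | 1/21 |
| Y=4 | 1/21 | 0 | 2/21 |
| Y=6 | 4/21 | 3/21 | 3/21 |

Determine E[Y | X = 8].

9/2

P(X = 8) = 2/7.
Summing Y·P(X=x,Y=y) over the conditioning event gives 9/7.
E[Y | X = 8] = (9/7) / (2/7) = 9/2.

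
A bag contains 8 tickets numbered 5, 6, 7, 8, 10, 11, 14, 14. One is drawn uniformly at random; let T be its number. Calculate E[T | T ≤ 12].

47/6

P(T ≤ 12) = 3/4.
Σ over the event: 5·1/8 + 6·1/8 + 7·1/8 + 8·1/8 + 10·1/8 + 11·1/8 = 47/8.
E[T | T ≤ 12] = (47/8) / (3/4) = 47/6.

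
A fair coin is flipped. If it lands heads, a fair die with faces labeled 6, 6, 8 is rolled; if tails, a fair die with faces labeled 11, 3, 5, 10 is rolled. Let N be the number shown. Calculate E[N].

E[N | heads] = (6+6+8)/3 = 20/3.
E[N | tails] = (11+3+5+10)/4 = 29/4.
By the law of total expectation,
E[N] = (1/2)·(20/3) + (1/2)·(29/4) = 167/24.

167/24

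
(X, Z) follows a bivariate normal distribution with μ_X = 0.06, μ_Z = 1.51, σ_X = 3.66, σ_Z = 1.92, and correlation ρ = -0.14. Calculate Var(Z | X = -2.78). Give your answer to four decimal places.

The conditional variance in a bivariate normal is σ_Z²(1 − ρ²), independent of x.
Var(Z | X=-2.78) = (1.92)²·(1 − (-0.14)²) = 3.6864·0.9804 = 3.6141.

3.6141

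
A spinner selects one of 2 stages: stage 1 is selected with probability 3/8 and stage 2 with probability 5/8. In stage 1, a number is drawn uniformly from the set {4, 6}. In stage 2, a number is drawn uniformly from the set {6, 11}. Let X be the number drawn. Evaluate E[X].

115/16

E[X | stage 1] = (4+6)/2 = 5.
E[X | stage 2] = (6+11)/2 = 17/2.
By the law of total expectation,
E[X] = (3/8)·(5) + (5/8)·(17/2) = 115/16.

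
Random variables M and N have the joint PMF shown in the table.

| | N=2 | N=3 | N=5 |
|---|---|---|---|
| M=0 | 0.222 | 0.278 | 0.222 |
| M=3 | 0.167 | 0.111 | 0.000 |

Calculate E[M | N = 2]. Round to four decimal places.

1.2879

P(N = 2) = 0.389.
Σ M·P over the event = 0·(0.222) + 3·(0.167) = 0.501.
E[M | N = 2] = (0.501) / (0.389) = 1.2879.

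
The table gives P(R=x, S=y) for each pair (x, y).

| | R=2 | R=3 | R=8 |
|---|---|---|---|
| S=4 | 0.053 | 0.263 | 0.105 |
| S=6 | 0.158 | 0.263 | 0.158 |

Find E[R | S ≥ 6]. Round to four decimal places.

4.0915

P(S ≥ 6) = 0.579.
Σ R·P over the event = 2·(0.158) + 3·(0.263) + 8·(0.158) = 2.369.
E[R | S ≥ 6] = (2.369) / (0.579) = 4.0915.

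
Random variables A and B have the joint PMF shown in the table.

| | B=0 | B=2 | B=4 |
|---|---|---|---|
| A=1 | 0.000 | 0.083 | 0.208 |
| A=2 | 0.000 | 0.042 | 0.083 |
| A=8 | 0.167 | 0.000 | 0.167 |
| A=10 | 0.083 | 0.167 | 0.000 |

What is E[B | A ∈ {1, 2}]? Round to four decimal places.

P(A ∈ {1, 2}) = 0.416.
Σ B·P over the event = 2·(0.083) + 4·(0.208) + 2·(0.042) + 4·(0.083) = 1.414.
E[B | A ∈ {1, 2}] = (1.414) / (0.416) = 3.3990.

3.3990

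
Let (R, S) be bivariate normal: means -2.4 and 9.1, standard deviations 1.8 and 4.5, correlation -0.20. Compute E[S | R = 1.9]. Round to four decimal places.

6.9500

The regression of S on R has slope ρ·σ_S/σ_R and passes through (μ_R, μ_S).
E[S | R=1.9] = 9.1 + (-0.20)·(4.5/1.8)·(1.9 − (-2.4)) = 9.1 + (-0.5)·(4.3) = 6.9500.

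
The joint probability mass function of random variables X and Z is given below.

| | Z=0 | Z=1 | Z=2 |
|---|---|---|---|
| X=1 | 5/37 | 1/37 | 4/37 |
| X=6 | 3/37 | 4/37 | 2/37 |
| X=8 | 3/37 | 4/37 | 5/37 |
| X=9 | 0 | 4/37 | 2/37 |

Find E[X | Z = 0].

P(Z = 0) = 11/37.
Σ X·P over the event = 1·(5/37) + 6·(3/37) + 8·(3/37) = 47/37.
E[X | Z = 0] = (47/37) / (11/37) = 47/11.

47/11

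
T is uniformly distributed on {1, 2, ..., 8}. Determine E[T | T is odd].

4

Given T is odd, T is equally likely to be any of {1, 3, 5, 7}.
E[T | T is odd] = (1 + 3 + 5 + 7) / 4 = 4.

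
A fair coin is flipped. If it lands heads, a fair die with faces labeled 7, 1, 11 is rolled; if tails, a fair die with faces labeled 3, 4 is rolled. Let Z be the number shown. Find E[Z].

59/12

E[Z | heads] = (7+1+11)/3 = 19/3.
E[Z | tails] = (3+4)/2 = 7/2.
By the law of total expectation,
E[Z] = (1/2)·(19/3) + (1/2)·(7/2) = 59/12.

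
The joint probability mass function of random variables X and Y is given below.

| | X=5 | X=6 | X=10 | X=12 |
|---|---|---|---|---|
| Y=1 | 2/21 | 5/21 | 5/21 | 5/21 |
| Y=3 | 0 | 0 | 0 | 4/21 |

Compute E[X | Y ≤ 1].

P(Y ≤ 1) = 17/21.
Σ X·P over the event = 5·(2/21) + 6·(5/21) + 10·(5/21) + 12·(5/21) = 50/7.
E[X | Y ≤ 1] = (50/7) / (17/21) = 150/17.

150/17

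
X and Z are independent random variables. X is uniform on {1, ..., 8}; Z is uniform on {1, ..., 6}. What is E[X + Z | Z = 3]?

Outcomes with Z = 3: (1,3), (2,3), (3,3), (4,3), (5,3), (6,3), (7,3), (8,3), each with probability 1/48.
E[X + Z | Z = 3] = (4 + 5 + 6 + 7 + 8 + 9 + 10 + 11) / 8 = 15/2.

15/2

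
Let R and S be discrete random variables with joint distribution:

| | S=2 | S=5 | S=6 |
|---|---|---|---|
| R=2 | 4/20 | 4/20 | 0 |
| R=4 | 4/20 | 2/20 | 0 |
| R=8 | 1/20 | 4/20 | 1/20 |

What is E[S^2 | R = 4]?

P(R = 4) = 3/10.
Σ S^2·P over the event = 4·(4/20) + 25·(2/20) = 33/10.
E[S^2 | R = 4] = (33/10) / (3/10) = 11.

11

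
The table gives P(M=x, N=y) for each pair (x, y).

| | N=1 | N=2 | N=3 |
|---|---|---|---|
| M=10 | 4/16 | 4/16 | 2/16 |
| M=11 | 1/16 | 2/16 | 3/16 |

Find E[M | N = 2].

P(N = 2) = 3/8.
Σ M·P over the event = 10·(4/16) + 11·(2/16) = 31/8.
E[M | N = 2] = (31/8) / (3/8) = 31/3.

31/3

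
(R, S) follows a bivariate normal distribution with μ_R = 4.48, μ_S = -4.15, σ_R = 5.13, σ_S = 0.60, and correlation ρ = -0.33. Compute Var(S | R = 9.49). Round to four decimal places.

The conditional variance in a bivariate normal is σ_S²(1 − ρ²), independent of x.
Var(S | R=9.49) = (0.60)²·(1 − (-0.33)²) = 0.36·0.8911 = 0.3208.

0.3208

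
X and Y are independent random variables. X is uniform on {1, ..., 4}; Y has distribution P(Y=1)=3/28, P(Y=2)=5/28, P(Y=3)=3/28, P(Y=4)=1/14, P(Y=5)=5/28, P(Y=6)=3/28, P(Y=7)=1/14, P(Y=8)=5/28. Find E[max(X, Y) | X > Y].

P(X > Y) = 11/56.
Summing max(X,Y)·P(x,y) over outcomes with X > Y gives 37/56.
E[max(X, Y) | X > Y] = (37/56) / (11/56) = 37/11.

37/11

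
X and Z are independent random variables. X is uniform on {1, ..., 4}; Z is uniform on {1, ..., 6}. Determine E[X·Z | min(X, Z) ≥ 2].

12

P(min(X, Z) ≥ 2) = 5/8.
Summing XZ·P(x,y) over outcomes with min(X, Z) ≥ 2 gives 15/2.
E[X·Z | min(X, Z) ≥ 2] = (15/2) / (5/8) = 12.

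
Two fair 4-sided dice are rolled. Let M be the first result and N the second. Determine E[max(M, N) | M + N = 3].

2

Outcomes with M + N = 3: (1,2), (2,1), each with probability 1/16.
E[max(M, N) | M + N = 3] = (2 + 2) / 2 = 2.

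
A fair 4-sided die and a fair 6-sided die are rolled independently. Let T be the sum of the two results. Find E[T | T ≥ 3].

P(T ≥ 3) = 23/24.
Σ over the event: 3·1/12 + 4·1/8 + 5·1/6 + 6·1/6 + 7·1/6 + 8·1/8 + 9·1/12 + 10·1/24 = 71/12.
E[T | T ≥ 3] = (71/12) / (23/24) = 142/23.

142/23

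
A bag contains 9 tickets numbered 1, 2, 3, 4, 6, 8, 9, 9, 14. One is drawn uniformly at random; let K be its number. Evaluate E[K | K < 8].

P(K < 8) = 5/9.
Σ over the event: 1·1/9 + 2·1/9 + 3·1/9 + 4·1/9 + 6·1/9 = 16/9.
E[K | K < 8] = (16/9) / (5/9) = 16/5.

16/5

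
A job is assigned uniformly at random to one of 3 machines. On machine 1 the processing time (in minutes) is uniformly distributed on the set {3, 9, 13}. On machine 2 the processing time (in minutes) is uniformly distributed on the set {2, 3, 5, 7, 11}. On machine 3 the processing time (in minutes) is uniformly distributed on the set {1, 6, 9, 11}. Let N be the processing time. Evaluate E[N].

E[N | machine 1] = (3+9+13)/3 = 25/3.
E[N | machine 2] = (2+3+5+7+11)/5 = 28/5.
E[N | machine 3] = (1+6+9+11)/4 = 27/4.
By the law of total expectation,
E[N] = (1/3)·(25/3) + (1/3)·(28/5) + (1/3)·(27/4) = 1241/180.

1241/180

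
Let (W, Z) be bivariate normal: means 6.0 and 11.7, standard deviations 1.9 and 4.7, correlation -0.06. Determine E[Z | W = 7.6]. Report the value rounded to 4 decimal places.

11.4625

For a bivariate normal, E[Z | W=x] = μ_Z + ρ·(σ_Z/σ_W)·(x − μ_W).
E[Z | W=7.6] = 11.7 + (-0.06)·(4.7/1.9)·(7.6 − (6.0)) = 11.7 + (-0.14842)·(1.6) = 11.4625.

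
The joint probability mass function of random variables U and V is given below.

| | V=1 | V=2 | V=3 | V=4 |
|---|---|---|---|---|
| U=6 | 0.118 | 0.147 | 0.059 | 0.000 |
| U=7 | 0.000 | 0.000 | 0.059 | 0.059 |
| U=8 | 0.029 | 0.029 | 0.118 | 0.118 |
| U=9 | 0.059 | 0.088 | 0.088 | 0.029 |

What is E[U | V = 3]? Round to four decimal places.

7.7253

P(V = 3) = 0.324.
Σ U·P over the event = 6·(0.059) + 7·(0.059) + 8·(0.118) + 9·(0.088) = 2.503.
E[U | V = 3] = (2.503) / (0.324) = 7.7253.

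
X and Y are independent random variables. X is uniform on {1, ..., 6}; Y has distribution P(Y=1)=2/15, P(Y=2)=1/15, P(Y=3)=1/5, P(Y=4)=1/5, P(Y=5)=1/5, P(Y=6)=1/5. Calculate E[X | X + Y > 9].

16/3

P(X + Y > 9) = 1/5.
Summing X·P(x,y) over outcomes with X + Y > 9 gives 16/15.
E[X | X + Y > 9] = (16/15) / (1/5) = 16/3.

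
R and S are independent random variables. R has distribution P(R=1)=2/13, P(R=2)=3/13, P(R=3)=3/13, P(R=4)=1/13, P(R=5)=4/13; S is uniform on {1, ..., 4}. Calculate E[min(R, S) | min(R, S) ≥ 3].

53/16

P(min(R, S) ≥ 3) = 4/13.
Summing min(R,S)·P(x,y) over outcomes with min(R, S) ≥ 3 gives 53/52.
E[min(R, S) | min(R, S) ≥ 3] = (53/52) / (4/13) = 53/16.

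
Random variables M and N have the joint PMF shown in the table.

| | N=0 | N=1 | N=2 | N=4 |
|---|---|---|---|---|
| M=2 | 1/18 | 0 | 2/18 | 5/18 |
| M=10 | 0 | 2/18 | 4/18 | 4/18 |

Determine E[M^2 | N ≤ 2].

P(N ≤ 2) = 1/2.
Σ M^2·P over the event = 4·(1/18) + 4·(2/18) + 100·(2/18) + 100·(4/18) = 34.
E[M^2 | N ≤ 2] = (34) / (1/2) = 68.

68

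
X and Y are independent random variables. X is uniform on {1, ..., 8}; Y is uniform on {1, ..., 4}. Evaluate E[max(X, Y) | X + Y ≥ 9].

7

Outcomes with X + Y ≥ 9: (5,4), (6,3), (6,4), (7,2), (7,3), (7,4), (8,1), (8,2), (8,3), (8,4), each with probability 1/32.
E[max(X, Y) | X + Y ≥ 9] = (5 + 6 + 6 + 7 + 7 + 7 + 8 + 8 + 8 + 8) / 10 = 7.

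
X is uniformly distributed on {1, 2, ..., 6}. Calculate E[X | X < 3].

Given X < 3, X is equally likely to be any of {1, 2}.
E[X | X < 3] = (1 + 2) / 2 = 3/2.

3/2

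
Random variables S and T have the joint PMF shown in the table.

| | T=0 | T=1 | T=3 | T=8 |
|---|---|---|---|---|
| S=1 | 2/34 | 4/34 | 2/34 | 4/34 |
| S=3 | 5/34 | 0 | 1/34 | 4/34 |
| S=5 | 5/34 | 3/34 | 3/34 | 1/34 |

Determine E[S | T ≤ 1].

61/19

P(T ≤ 1) = 19/34.
Σ S·P over the event = 1·(2/34) + 1·(4/34) + 3·(5/34) + 5·(5/34) + 5·(3/34) = 61/34.
E[S | T ≤ 1] = (61/34) / (19/34) = 61/19.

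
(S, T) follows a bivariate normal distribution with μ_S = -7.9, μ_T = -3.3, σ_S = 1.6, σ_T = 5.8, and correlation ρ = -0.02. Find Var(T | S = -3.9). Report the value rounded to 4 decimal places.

The conditional variance in a bivariate normal is σ_T²(1 − ρ²), independent of x.
Var(T | S=-3.9) = (5.8)²·(1 − (-0.02)²) = 33.64·0.9996 = 33.6265.

33.6265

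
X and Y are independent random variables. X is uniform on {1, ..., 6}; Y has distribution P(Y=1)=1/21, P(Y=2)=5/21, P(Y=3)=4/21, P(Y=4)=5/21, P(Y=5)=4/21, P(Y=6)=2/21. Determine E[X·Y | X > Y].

240/17

P(X > Y) = 17/42.
Summing XY·P(x,y) over outcomes with X > Y gives 40/7.
E[X·Y | X > Y] = (40/7) / (17/42) = 240/17.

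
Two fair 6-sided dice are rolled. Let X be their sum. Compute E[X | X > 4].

116/15

P(X > 4) = 5/6.
Σ over the event: 5·1/9 + 6·5/36 + 7·1/6 + 8·5/36 + 9·1/9 + 10·1/12 + 11·1/18 + 12·1/36 = 58/9.
E[X | X > 4] = (58/9) / (5/6) = 116/15.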